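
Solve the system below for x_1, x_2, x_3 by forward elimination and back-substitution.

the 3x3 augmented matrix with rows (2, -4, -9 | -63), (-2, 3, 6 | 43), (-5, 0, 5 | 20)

(1, 5, 5)

Forward elimination on [A|b]:
R2 <- R2 - (-1)*R1:  [   0   -1   -3  -20 ]
R3 <- R3 - (-5/2)*R1:  [      0     -10   -35/2  -275/2 ]
R3 <- R3 - (10)*R2:  [     0      0   25/2  125/2 ]
Row echelon form:
[ 2  -4    -9  |    -63 ]
[ 0  -1    -3  |    -20 ]
[ 0   0  25/2  |  125/2 ]
Back-substitution:
x_3 = (125/2) / (25/2) = 5
x_2 = (-20 - (-3)*(5)) / -1 = 5
x_1 = (-63 - (-4)*(5) - (-9)*(5)) / 2 = 1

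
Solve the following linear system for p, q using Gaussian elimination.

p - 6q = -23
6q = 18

Forward elimination on [A|b]:
Row echelon form:
[ 1  -6  |  -23 ]
[ 0   6  |   18 ]
Back-substitution:
q = (18) / 6 = 3
p = (-23 - (-6)*(3)) / 1 = -5

(-5, 3)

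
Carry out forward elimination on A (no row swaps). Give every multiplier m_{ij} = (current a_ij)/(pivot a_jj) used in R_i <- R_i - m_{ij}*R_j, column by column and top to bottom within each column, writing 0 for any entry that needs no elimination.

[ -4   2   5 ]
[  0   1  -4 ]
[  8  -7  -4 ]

Forward elimination:
R2: entry in column 1 is already 0 -> m_{21} = 0 (no row operation needed)
R3 <- R3 - (-2)*R1:  [  0  -3   6 ]
R3 <- R3 - (-3)*R2:  [  0   0  -6 ]
Multipliers (in order of application): m_{21} = 0, m_{31} = -2, m_{32} = -3

multipliers: 0, -2, -3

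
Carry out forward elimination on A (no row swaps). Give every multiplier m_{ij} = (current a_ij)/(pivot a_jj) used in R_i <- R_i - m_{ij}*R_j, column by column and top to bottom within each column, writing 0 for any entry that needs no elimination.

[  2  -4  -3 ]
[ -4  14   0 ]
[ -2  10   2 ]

Forward elimination:
R2 <- R2 - (-2)*R1:  [  0   6  -6 ]
R3 <- R3 - (-1)*R1:  [  0   6  -1 ]
R3 <- R3 - (1)*R2:  [ 0  0  5 ]
Multipliers (in order of application): m_{21} = -2, m_{31} = -1, m_{32} = 1

multipliers: -2, -1, 1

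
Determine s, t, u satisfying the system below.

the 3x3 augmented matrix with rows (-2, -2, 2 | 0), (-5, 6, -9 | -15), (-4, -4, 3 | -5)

Forward elimination on [A|b]:
R2 <- R2 - (5/2)*R1:  [   0   11  -14  -15 ]
R3 <- R3 - (2)*R1:  [  0   0  -1  -5 ]
Row echelon form:
[ -2  -2    2  |    0 ]
[  0  11  -14  |  -15 ]
[  0   0   -1  |   -5 ]
Back-substitution:
u = (-5) / -1 = 5
t = (-15 - (-14)*(5)) / 11 = 5
s = (0 - (-2)*(5) - (2)*(5)) / -2 = 0

(0, 5, 5)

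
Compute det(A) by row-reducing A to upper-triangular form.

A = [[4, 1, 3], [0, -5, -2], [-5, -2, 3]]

Forward elimination:
R3 <- R3 - (-5/4)*R1:  [    0  -3/4  27/4 ]
R3 <- R3 - (3/20)*R2:  [      0       0  141/20 ]
Upper-triangular form:
[ 4   1       3 ]
[ 0  -5      -2 ]
[ 0   0  141/20 ]
det(A) = (-1)^0 * (4) * (-5) * (141/20) = -141  (0 row swaps -> sign +1)

det(A) = -141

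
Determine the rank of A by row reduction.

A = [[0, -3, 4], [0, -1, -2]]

rank(A) = 2

Row reduction:
R2 <- R2 - (1/3)*R1:  [     0      0  -10/3 ]
Row echelon form:
[ 0  -3      4 ]
[ 0   0  -10/3 ]
Nonzero rows / pivot columns: 2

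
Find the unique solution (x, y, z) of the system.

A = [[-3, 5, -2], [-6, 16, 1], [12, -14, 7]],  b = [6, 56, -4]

(2, 4, 4)

Forward elimination on [A|b]:
R2 <- R2 - (2)*R1:  [  0   6   5  44 ]
R3 <- R3 - (-4)*R1:  [  0   6  -1  20 ]
R3 <- R3 - (1)*R2:  [   0    0   -6  -24 ]
Row echelon form:
[ -3  5  -2  |    6 ]
[  0  6   5  |   44 ]
[  0  0  -6  |  -24 ]
Back-substitution:
z = (-24) / -6 = 4
y = (44 - (5)*(4)) / 6 = 4
x = (6 - (5)*(4) - (-2)*(4)) / -3 = 2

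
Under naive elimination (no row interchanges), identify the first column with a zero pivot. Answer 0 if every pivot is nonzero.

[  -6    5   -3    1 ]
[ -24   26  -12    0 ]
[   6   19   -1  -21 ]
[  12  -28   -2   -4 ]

Naive forward elimination:
R2 <- R2 - (4)*R1:  [  0   6   0  -4 ]
R3 <- R3 - (-1)*R1:  [   0   24   -4  -20 ]
R4 <- R4 - (-2)*R1:  [   0  -18   -8   -2 ]
R3 <- R3 - (4)*R2:  [  0   0  -4  -4 ]
R4 <- R4 - (-3)*R2:  [   0    0   -8  -14 ]
R4 <- R4 - (2)*R3:  [  0   0   0  -6 ]
All pivots nonzero; naive elimination completes without hitting a zero pivot.

first zero-pivot column = 0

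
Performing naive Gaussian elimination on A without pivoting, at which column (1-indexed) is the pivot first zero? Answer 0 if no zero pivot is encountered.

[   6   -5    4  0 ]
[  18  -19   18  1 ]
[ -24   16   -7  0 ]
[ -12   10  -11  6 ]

first zero-pivot column = 0

Naive forward elimination:
R2 <- R2 - (3)*R1:  [  0  -4   6   1 ]
R3 <- R3 - (-4)*R1:  [  0  -4   9   0 ]
R4 <- R4 - (-2)*R1:  [  0   0  -3   6 ]
R3 <- R3 - (1)*R2:  [  0   0   3  -1 ]
R4 <- R4 - (-1)*R3:  [ 0  0  0  5 ]
All pivots nonzero; naive elimination completes without hitting a zero pivot.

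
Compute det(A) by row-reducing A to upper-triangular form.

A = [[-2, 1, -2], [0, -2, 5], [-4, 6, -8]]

Forward elimination:
R3 <- R3 - (2)*R1:  [  0   4  -4 ]
R3 <- R3 - (-2)*R2:  [ 0  0  6 ]
Upper-triangular form:
[ -2   1  -2 ]
[  0  -2   5 ]
[  0   0   6 ]
det(A) = (-1)^0 * (-2) * (-2) * (6) = 24  (0 row swaps -> sign +1)

det(A) = 24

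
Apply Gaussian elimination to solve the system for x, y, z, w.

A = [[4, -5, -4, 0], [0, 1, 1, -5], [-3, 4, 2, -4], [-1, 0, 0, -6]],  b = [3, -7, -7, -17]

(5, 5, -2, 2)

Forward elimination on [A|b]:
R3 <- R3 - (-3/4)*R1:  [     0    1/4     -1     -4  -19/4 ]
R4 <- R4 - (-1/4)*R1:  [     0   -5/4     -1     -6  -65/4 ]
R3 <- R3 - (1/4)*R2:  [     0      0   -5/4  -11/4     -3 ]
R4 <- R4 - (-5/4)*R2:  [     0      0    1/4  -49/4    -25 ]
R4 <- R4 - (-1/5)*R3:  [      0       0       0   -64/5  -128/5 ]
Row echelon form:
[ 4  -5    -4      0  |       3 ]
[ 0   1     1     -5  |      -7 ]
[ 0   0  -5/4  -11/4  |      -3 ]
[ 0   0     0  -64/5  |  -128/5 ]
Back-substitution:
w = (-128/5) / (-64/5) = 2
z = (-3 - (-11/4)*(2)) / (-5/4) = -2
y = (-7 - (1)*(-2) - (-5)*(2)) / 1 = 5
x = (3 - (-5)*(5) - (-4)*(-2)) / 4 = 5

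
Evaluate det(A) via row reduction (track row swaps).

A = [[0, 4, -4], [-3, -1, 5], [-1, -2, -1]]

det(A) = -52

Forward elimination:
R1 <-> R2   (pivot in column 1 was zero)
[ -3  -1   5 ]
[  0   4  -4 ]
[ -1  -2  -1 ]
R3 <- R3 - (1/3)*R1:  [    0  -5/3  -8/3 ]
R3 <- R3 - (-5/12)*R2:  [     0      0  -13/3 ]
Upper-triangular form:
[ -3  -1      5 ]
[  0   4     -4 ]
[  0   0  -13/3 ]
det(A) = (-1)^1 * (-3) * (4) * (-13/3) = -52  (1 row swap -> sign -1)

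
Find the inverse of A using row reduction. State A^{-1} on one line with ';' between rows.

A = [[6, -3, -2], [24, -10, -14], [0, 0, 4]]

inverse = [-5/6 1/4 11/24; -2 1/2 3/4; 0 0 1/4]

Gauss-Jordan on [A | I]:
R1 <- (1/6)*R1:  [    1  -1/2  -1/3  |   1/6     0     0 ]
R2 <- R2 - (24)*R1:  [  0   2  -6  |  -4   1   0 ]
R2 <- (1/2)*R2:  [   0    1   -3  |   -2  1/2    0 ]
R1 <- R1 - (-1/2)*R2:  [     1      0  -11/6  |   -5/6    1/4      0 ]
R3 <- (1/4)*R3:  [   0    0    1  |    0    0  1/4 ]
R1 <- R1 - (-11/6)*R3:  [     1      0      0  |   -5/6    1/4  11/24 ]
R2 <- R2 - (-3)*R3:  [   0    1    0  |   -2  1/2  3/4 ]
Right block of [I | A^{-1}] is the inverse:
[ -5/6  1/4  11/24 ]
[   -2  1/2    3/4 ]
[    0    0    1/4 ]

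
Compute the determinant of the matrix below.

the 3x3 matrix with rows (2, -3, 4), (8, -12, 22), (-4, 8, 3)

det(A) = -24

Forward elimination:
R2 <- R2 - (4)*R1:  [ 0  0  6 ]
R3 <- R3 - (-2)*R1:  [  0   2  11 ]
R2 <-> R3   (pivot in column 2 was zero)
[ 2  -3   4 ]
[ 0   2  11 ]
[ 0   0   6 ]
Upper-triangular form:
[ 2  -3   4 ]
[ 0   2  11 ]
[ 0   0   6 ]
det(A) = (-1)^1 * (2) * (2) * (6) = -24  (1 row swap -> sign -1)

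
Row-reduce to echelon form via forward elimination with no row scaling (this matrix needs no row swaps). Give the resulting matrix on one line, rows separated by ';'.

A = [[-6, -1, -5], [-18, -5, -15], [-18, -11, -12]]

REF = [-6 -1 -5; 0 -2 0; 0 0 3]

Forward elimination:
R2 <- R2 - (3)*R1:  [  0  -2   0 ]
R3 <- R3 - (3)*R1:  [  0  -8   3 ]
R3 <- R3 - (4)*R2:  [ 0  0  3 ]
Row echelon form:
[ -6  -1  -5 ]
[  0  -2   0 ]
[  0   0   3 ]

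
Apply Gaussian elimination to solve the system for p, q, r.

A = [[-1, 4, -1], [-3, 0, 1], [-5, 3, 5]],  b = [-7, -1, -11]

Forward elimination on [A|b]:
R2 <- R2 - (3)*R1:  [   0  -12    4   20 ]
R3 <- R3 - (5)*R1:  [   0  -17   10   24 ]
R3 <- R3 - (17/12)*R2:  [     0      0   13/3  -13/3 ]
Row echelon form:
[ -1    4    -1  |     -7 ]
[  0  -12     4  |     20 ]
[  0    0  13/3  |  -13/3 ]
Back-substitution:
r = (-13/3) / (13/3) = -1
q = (20 - (4)*(-1)) / -12 = -2
p = (-7 - (4)*(-2) - (-1)*(-1)) / -1 = 0

(0, -2, -1)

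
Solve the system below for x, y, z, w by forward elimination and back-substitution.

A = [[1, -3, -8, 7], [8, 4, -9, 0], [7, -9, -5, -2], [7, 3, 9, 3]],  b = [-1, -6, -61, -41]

Forward elimination on [A|b]:
R2 <- R2 - (8)*R1:  [   0   28   55  -56    2 ]
R3 <- R3 - (7)*R1:  [   0   12   51  -51  -54 ]
R4 <- R4 - (7)*R1:  [   0   24   65  -46  -34 ]
R3 <- R3 - (3/7)*R2:  [      0       0   192/7     -27  -384/7 ]
R4 <- R4 - (6/7)*R2:  [      0       0   125/7       2  -250/7 ]
R4 <- R4 - (125/192)*R3:  [       0        0        0  1253/64        0 ]
Row echelon form:
[ 1  -3     -8        7  |      -1 ]
[ 0  28     55      -56  |       2 ]
[ 0   0  192/7      -27  |  -384/7 ]
[ 0   0      0  1253/64  |       0 ]
Back-substitution:
w = (0) / (1253/64) = 0
z = (-384/7 - (-27)*(0)) / (192/7) = -2
y = (2 - (55)*(-2) - (-56)*(0)) / 28 = 4
x = (-1 - (-3)*(4) - (-8)*(-2) - (7)*(0)) / 1 = -5

(-5, 4, -2, 0)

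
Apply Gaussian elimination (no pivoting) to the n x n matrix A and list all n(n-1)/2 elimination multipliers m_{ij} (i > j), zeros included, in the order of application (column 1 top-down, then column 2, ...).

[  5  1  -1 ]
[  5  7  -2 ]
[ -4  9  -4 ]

Forward elimination:
R2 <- R2 - (1)*R1:  [  0   6  -1 ]
R3 <- R3 - (-4/5)*R1:  [     0   49/5  -24/5 ]
R3 <- R3 - (49/30)*R2:  [     0      0  -19/6 ]
Multipliers (in order of application): m_{21} = 1, m_{31} = -4/5, m_{32} = 49/30

multipliers: 1, -4/5, 49/30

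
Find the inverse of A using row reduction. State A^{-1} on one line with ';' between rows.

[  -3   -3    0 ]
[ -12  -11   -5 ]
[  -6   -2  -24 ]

inverse = [127/6 -6 5/4; -43/2 6 -5/4; -7/2 1 -1/4]

Gauss-Jordan on [A | I]:
R1 <- (1/-3)*R1:  [    1     1     0  |  -1/3     0     0 ]
R2 <- R2 - (-12)*R1:  [  0   1  -5  |  -4   1   0 ]
R3 <- R3 - (-6)*R1:  [   0    4  -24  |   -2    0    1 ]
R1 <- R1 - (1)*R2:  [    1     0     5  |  11/3    -1     0 ]
R3 <- R3 - (4)*R2:  [  0   0  -4  |  14  -4   1 ]
R3 <- (1/-4)*R3:  [    0     0     1  |  -7/2     1  -1/4 ]
R1 <- R1 - (5)*R3:  [     1      0      0  |  127/6     -6    5/4 ]
R2 <- R2 - (-5)*R3:  [     0      1      0  |  -43/2      6   -5/4 ]
Right block of [I | A^{-1}] is the inverse:
[ 127/6  -6   5/4 ]
[ -43/2   6  -5/4 ]
[  -7/2   1  -1/4 ]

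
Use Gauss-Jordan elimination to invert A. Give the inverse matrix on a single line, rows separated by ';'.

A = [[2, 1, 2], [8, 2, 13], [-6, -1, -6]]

inverse = [-1/20 -1/5 -9/20; 3/2 0 1/2; -1/5 1/5 1/5]

Gauss-Jordan on [A | I]:
R1 <- (1/2)*R1:  [   1  1/2    1  |  1/2    0    0 ]
R2 <- R2 - (8)*R1:  [  0  -2   5  |  -4   1   0 ]
R3 <- R3 - (-6)*R1:  [ 0  2  0  |  3  0  1 ]
R2 <- (1/-2)*R2:  [    0     1  -5/2  |     2  -1/2     0 ]
R1 <- R1 - (1/2)*R2:  [    1     0   9/4  |  -1/2   1/4     0 ]
R3 <- R3 - (2)*R2:  [  0   0   5  |  -1   1   1 ]
R3 <- (1/5)*R3:  [    0     0     1  |  -1/5   1/5   1/5 ]
R1 <- R1 - (9/4)*R3:  [     1      0      0  |  -1/20   -1/5  -9/20 ]
R2 <- R2 - (-5/2)*R3:  [   0    1    0  |  3/2    0  1/2 ]
Right block of [I | A^{-1}] is the inverse:
[ -1/20  -1/5  -9/20 ]
[   3/2     0    1/2 ]
[  -1/5   1/5    1/5 ]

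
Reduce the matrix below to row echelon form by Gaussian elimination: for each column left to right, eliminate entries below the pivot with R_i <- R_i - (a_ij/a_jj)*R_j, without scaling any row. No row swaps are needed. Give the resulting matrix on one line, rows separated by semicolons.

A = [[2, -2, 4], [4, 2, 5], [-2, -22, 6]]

REF = [2 -2 4; 0 6 -3; 0 0 -2]

Forward elimination:
R2 <- R2 - (2)*R1:  [  0   6  -3 ]
R3 <- R3 - (-1)*R1:  [   0  -24   10 ]
R3 <- R3 - (-4)*R2:  [  0   0  -2 ]
Row echelon form:
[ 2  -2   4 ]
[ 0   6  -3 ]
[ 0   0  -2 ]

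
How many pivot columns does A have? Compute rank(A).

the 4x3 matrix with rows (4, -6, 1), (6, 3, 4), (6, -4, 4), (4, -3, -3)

Row reduction:
R2 <- R2 - (3/2)*R1:  [   0   12  5/2 ]
R3 <- R3 - (3/2)*R1:  [   0    5  5/2 ]
R4 <- R4 - (1)*R1:  [  0   3  -4 ]
R3 <- R3 - (5/12)*R2:  [     0      0  35/24 ]
R4 <- R4 - (1/4)*R2:  [     0      0  -37/8 ]
R4 <- R4 - (-111/35)*R3:  [ 0  0  0 ]
Row echelon form:
[ 4  -6      1 ]
[ 0  12    5/2 ]
[ 0   0  35/24 ]
[ 0   0      0 ]
Nonzero rows / pivot columns: 3

rank(A) = 3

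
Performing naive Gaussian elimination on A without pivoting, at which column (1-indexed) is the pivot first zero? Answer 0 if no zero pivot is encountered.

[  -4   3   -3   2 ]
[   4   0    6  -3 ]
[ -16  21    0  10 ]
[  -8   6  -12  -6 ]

first zero-pivot column = 4

Naive forward elimination:
R2 <- R2 - (-1)*R1:  [  0   3   3  -1 ]
R3 <- R3 - (4)*R1:  [  0   9  12   2 ]
R4 <- R4 - (2)*R1:  [   0    0   -6  -10 ]
R3 <- R3 - (3)*R2:  [ 0  0  3  5 ]
R4 <- R4 - (-2)*R3:  [ 0  0  0  0 ]
Matrix at this point:
[ -4  3  -3   2 ]
[  0  3   3  -1 ]
[  0  0   3   5 ]
[  0  0   0   0 ]
Pivot entry (4,4) in the last row is zero and there are no rows below to swap with -> zero pivot in column 4 (A is singular).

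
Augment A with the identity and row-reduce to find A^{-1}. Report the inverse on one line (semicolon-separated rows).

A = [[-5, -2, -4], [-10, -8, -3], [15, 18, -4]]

Gauss-Jordan on [A | I]:
R1 <- (1/-5)*R1:  [    1   2/5   4/5  |  -1/5     0     0 ]
R2 <- R2 - (-10)*R1:  [  0  -4   5  |  -2   1   0 ]
R3 <- R3 - (15)*R1:  [   0   12  -16  |    3    0    1 ]
R2 <- (1/-4)*R2:  [    0     1  -5/4  |   1/2  -1/4     0 ]
R1 <- R1 - (2/5)*R2:  [     1      0  13/10  |   -2/5   1/10      0 ]
R3 <- R3 - (12)*R2:  [  0   0  -1  |  -3   3   1 ]
R3 <- (1/-1)*R3:  [  0   0   1  |   3  -3  -1 ]
R1 <- R1 - (13/10)*R3:  [      1       0       0  |  -43/10       4   13/10 ]
R2 <- R2 - (-5/4)*R3:  [    0     1     0  |  17/4    -4  -5/4 ]
Right block of [I | A^{-1}] is the inverse:
[ -43/10   4  13/10 ]
[   17/4  -4   -5/4 ]
[      3  -3     -1 ]

inverse = [-43/10 4 13/10; 17/4 -4 -5/4; 3 -3 -1]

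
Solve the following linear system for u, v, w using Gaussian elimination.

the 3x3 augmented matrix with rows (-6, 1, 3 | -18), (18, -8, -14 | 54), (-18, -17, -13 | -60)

(4, -3, 3)

Forward elimination on [A|b]:
R2 <- R2 - (-3)*R1:  [  0  -5  -5   0 ]
R3 <- R3 - (3)*R1:  [   0  -20  -22   -6 ]
R3 <- R3 - (4)*R2:  [  0   0  -2  -6 ]
Row echelon form:
[ -6   1   3  |  -18 ]
[  0  -5  -5  |    0 ]
[  0   0  -2  |   -6 ]
Back-substitution:
w = (-6) / -2 = 3
v = (0 - (-5)*(3)) / -5 = -3
u = (-18 - (1)*(-3) - (3)*(3)) / -6 = 4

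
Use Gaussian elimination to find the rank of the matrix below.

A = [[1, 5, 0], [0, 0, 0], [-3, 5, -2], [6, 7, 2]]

rank(A) = 3

Row reduction:
R3 <- R3 - (-3)*R1:  [  0  20  -2 ]
R4 <- R4 - (6)*R1:  [   0  -23    2 ]
R2 <-> R3   (pivot in column 2 was zero)
[ 1    5   0 ]
[ 0   20  -2 ]
[ 0    0   0 ]
[ 0  -23   2 ]
R4 <- R4 - (-23/20)*R2:  [     0      0  -3/10 ]
R3 <-> R4   (pivot in column 3 was zero)
[ 1   5      0 ]
[ 0  20     -2 ]
[ 0   0  -3/10 ]
[ 0   0      0 ]
Row echelon form:
[ 1   5      0 ]
[ 0  20     -2 ]
[ 0   0  -3/10 ]
[ 0   0      0 ]
Nonzero rows / pivot columns: 3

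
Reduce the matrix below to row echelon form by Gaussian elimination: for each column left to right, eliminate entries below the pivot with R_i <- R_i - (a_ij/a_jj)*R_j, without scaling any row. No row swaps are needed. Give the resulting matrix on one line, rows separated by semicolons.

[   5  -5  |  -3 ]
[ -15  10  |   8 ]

REF = [5 -5 -3; 0 -5 -1]

Forward elimination:
R2 <- R2 - (-3)*R1:  [  0  -5  -1 ]
Row echelon form:
[ 5  -5  |  -3 ]
[ 0  -5  |  -1 ]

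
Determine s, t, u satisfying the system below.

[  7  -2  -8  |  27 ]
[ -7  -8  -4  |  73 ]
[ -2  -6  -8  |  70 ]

Forward elimination on [A|b]:
R2 <- R2 - (-1)*R1:  [   0  -10  -12  100 ]
R3 <- R3 - (-2/7)*R1:  [     0  -46/7  -72/7  544/7 ]
R3 <- R3 - (23/35)*R2:  [     0      0  -12/5     12 ]
Row echelon form:
[ 7   -2     -8  |   27 ]
[ 0  -10    -12  |  100 ]
[ 0    0  -12/5  |   12 ]
Back-substitution:
u = (12) / (-12/5) = -5
t = (100 - (-12)*(-5)) / -10 = -4
s = (27 - (-2)*(-4) - (-8)*(-5)) / 7 = -3

(-3, -4, -5)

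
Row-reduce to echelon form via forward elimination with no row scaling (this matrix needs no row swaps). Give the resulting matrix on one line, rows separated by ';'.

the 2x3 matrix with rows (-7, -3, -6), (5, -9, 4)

REF = [-7 -3 -6; 0 -78/7 -2/7]

Forward elimination:
R2 <- R2 - (-5/7)*R1:  [     0  -78/7   -2/7 ]
Row echelon form:
[ -7     -3    -6 ]
[  0  -78/7  -2/7 ]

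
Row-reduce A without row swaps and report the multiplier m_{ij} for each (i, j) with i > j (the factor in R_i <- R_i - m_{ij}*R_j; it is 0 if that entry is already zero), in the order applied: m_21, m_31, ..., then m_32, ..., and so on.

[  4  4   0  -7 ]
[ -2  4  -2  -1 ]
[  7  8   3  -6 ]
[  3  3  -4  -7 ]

Forward elimination:
R2 <- R2 - (-1/2)*R1:  [    0     6    -2  -9/2 ]
R3 <- R3 - (7/4)*R1:  [    0     1     3  25/4 ]
R4 <- R4 - (3/4)*R1:  [    0     0    -4  -7/4 ]
R3 <- R3 - (1/6)*R2:  [    0     0  10/3     7 ]
R4: entry in column 2 is already 0 -> m_{42} = 0 (no row operation needed)
R4 <- R4 - (-6/5)*R3:  [      0       0       0  133/20 ]
Multipliers (in order of application): m_{21} = -1/2, m_{31} = 7/4, m_{41} = 3/4, m_{32} = 1/6, m_{42} = 0, m_{43} = -6/5

multipliers: -1/2, 7/4, 3/4, 1/6, 0, -6/5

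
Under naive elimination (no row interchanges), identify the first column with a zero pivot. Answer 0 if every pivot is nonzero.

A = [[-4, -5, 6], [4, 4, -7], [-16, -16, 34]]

first zero-pivot column = 0

Naive forward elimination:
R2 <- R2 - (-1)*R1:  [  0  -1  -1 ]
R3 <- R3 - (4)*R1:  [  0   4  10 ]
R3 <- R3 - (-4)*R2:  [ 0  0  6 ]
All pivots nonzero; naive elimination completes without hitting a zero pivot.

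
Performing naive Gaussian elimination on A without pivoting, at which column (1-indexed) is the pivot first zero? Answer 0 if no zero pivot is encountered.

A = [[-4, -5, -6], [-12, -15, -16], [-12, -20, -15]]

Naive forward elimination:
R2 <- R2 - (3)*R1:  [ 0  0  2 ]
R3 <- R3 - (3)*R1:  [  0  -5   3 ]
Matrix at this point:
[ -4  -5  -6 ]
[  0   0   2 ]
[  0  -5   3 ]
Pivot entry (2,2) is zero but row 3 has -5 in column 2 -> naive elimination stops; a row interchange (e.g. R2 <-> R3) would be required here.

first zero-pivot column = 2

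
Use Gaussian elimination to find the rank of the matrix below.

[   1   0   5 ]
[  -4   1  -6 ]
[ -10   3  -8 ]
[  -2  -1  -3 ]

Row reduction:
R2 <- R2 - (-4)*R1:  [  0   1  14 ]
R3 <- R3 - (-10)*R1:  [  0   3  42 ]
R4 <- R4 - (-2)*R1:  [  0  -1   7 ]
R3 <- R3 - (3)*R2:  [ 0  0  0 ]
R4 <- R4 - (-1)*R2:  [  0   0  21 ]
R3 <-> R4   (pivot in column 3 was zero)
[ 1  0   5 ]
[ 0  1  14 ]
[ 0  0  21 ]
[ 0  0   0 ]
Row echelon form:
[ 1  0   5 ]
[ 0  1  14 ]
[ 0  0  21 ]
[ 0  0   0 ]
Nonzero rows / pivot columns: 3

rank(A) = 3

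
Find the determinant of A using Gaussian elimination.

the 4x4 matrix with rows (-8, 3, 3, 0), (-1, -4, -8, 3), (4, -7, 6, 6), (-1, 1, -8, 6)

Forward elimination:
R2 <- R2 - (1/8)*R1:  [     0  -35/8  -67/8      3 ]
R3 <- R3 - (-1/2)*R1:  [     0  -11/2   15/2      6 ]
R4 <- R4 - (1/8)*R1:  [     0    5/8  -67/8      6 ]
R3 <- R3 - (44/35)*R2:  [      0       0  631/35   78/35 ]
R4 <- R4 - (-1/7)*R2:  [     0      0  -67/7   45/7 ]
R4 <- R4 - (-335/631)*R3:  [        0         0         0  4803/631 ]
Upper-triangular form:
[ -8      3       3         0 ]
[  0  -35/8   -67/8         3 ]
[  0      0  631/35     78/35 ]
[  0      0       0  4803/631 ]
det(A) = (-1)^0 * (-8) * (-35/8) * (631/35) * (4803/631) = 4803  (0 row swaps -> sign +1)

det(A) = 4803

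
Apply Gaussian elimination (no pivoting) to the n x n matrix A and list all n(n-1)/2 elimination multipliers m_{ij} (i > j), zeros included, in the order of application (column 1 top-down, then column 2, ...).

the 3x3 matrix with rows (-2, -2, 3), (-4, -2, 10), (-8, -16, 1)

multipliers: 2, 4, -4

Forward elimination:
R2 <- R2 - (2)*R1:  [ 0  2  4 ]
R3 <- R3 - (4)*R1:  [   0   -8  -11 ]
R3 <- R3 - (-4)*R2:  [ 0  0  5 ]
Multipliers (in order of application): m_{21} = 2, m_{31} = 4, m_{32} = -4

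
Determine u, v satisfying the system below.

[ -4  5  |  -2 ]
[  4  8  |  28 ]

(3, 2)

Forward elimination on [A|b]:
R2 <- R2 - (-1)*R1:  [  0  13  26 ]
Row echelon form:
[ -4   5  |  -2 ]
[  0  13  |  26 ]
Back-substitution:
v = (26) / 13 = 2
u = (-2 - (5)*(2)) / -4 = 3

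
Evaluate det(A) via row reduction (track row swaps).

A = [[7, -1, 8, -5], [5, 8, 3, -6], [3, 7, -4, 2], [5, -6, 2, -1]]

Forward elimination:
R2 <- R2 - (5/7)*R1:  [     0   61/7  -19/7  -17/7 ]
R3 <- R3 - (3/7)*R1:  [     0   52/7  -52/7   29/7 ]
R4 <- R4 - (5/7)*R1:  [     0  -37/7  -26/7   18/7 ]
R3 <- R3 - (52/61)*R2:  [       0        0  -312/61   379/61 ]
R4 <- R4 - (-37/61)*R2:  [       0        0  -327/61    67/61 ]
R4 <- R4 - (109/104)*R3:  [        0         0         0  -563/104 ]
Upper-triangular form:
[ 7    -1        8        -5 ]
[ 0  61/7    -19/7     -17/7 ]
[ 0     0  -312/61    379/61 ]
[ 0     0        0  -563/104 ]
det(A) = (-1)^0 * (7) * (61/7) * (-312/61) * (-563/104) = 1689  (0 row swaps -> sign +1)

det(A) = 1689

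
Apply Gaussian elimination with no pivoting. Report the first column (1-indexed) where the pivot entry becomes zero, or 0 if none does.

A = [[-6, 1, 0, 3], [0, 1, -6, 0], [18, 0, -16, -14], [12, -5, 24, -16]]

first zero-pivot column = 0

Naive forward elimination:
R3 <- R3 - (-3)*R1:  [   0    3  -16   -5 ]
R4 <- R4 - (-2)*R1:  [   0   -3   24  -10 ]
R3 <- R3 - (3)*R2:  [  0   0   2  -5 ]
R4 <- R4 - (-3)*R2:  [   0    0    6  -10 ]
R4 <- R4 - (3)*R3:  [ 0  0  0  5 ]
All pivots nonzero; naive elimination completes without hitting a zero pivot.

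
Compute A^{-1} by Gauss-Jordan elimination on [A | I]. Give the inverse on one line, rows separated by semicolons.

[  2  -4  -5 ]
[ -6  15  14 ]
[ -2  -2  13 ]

inverse = [223/36 31/18 19/36; 25/18 4/9 1/18; 7/6 1/3 1/6]

Gauss-Jordan on [A | I]:
R1 <- (1/2)*R1:  [    1    -2  -5/2  |   1/2     0     0 ]
R2 <- R2 - (-6)*R1:  [  0   3  -1  |   3   1   0 ]
R3 <- R3 - (-2)*R1:  [  0  -6   8  |   1   0   1 ]
R2 <- (1/3)*R2:  [    0     1  -1/3  |     1   1/3     0 ]
R1 <- R1 - (-2)*R2:  [     1      0  -19/6  |    5/2    2/3      0 ]
R3 <- R3 - (-6)*R2:  [ 0  0  6  |  7  2  1 ]
R3 <- (1/6)*R3:  [   0    0    1  |  7/6  1/3  1/6 ]
R1 <- R1 - (-19/6)*R3:  [      1       0       0  |  223/36   31/18   19/36 ]
R2 <- R2 - (-1/3)*R3:  [     0      1      0  |  25/18    4/9   1/18 ]
Right block of [I | A^{-1}] is the inverse:
[ 223/36  31/18  19/36 ]
[  25/18    4/9   1/18 ]
[    7/6    1/3    1/6 ]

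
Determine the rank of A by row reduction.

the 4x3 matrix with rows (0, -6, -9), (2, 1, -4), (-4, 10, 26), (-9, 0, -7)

rank(A) = 3

Row reduction:
R1 <-> R2   (pivot in column 1 was zero)
[  2   1  -4 ]
[  0  -6  -9 ]
[ -4  10  26 ]
[ -9   0  -7 ]
R3 <- R3 - (-2)*R1:  [  0  12  18 ]
R4 <- R4 - (-9/2)*R1:  [   0  9/2  -25 ]
R3 <- R3 - (-2)*R2:  [ 0  0  0 ]
R4 <- R4 - (-3/4)*R2:  [      0       0  -127/4 ]
R3 <-> R4   (pivot in column 3 was zero)
[ 2   1      -4 ]
[ 0  -6      -9 ]
[ 0   0  -127/4 ]
[ 0   0       0 ]
Row echelon form:
[ 2   1      -4 ]
[ 0  -6      -9 ]
[ 0   0  -127/4 ]
[ 0   0       0 ]
Nonzero rows / pivot columns: 3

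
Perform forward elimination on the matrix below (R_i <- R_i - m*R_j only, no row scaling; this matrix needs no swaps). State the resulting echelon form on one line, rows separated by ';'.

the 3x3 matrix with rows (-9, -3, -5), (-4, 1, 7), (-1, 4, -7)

REF = [-9 -3 -5; 0 7/3 83/9; 0 0 -165/7]

Forward elimination:
R2 <- R2 - (4/9)*R1:  [    0   7/3  83/9 ]
R3 <- R3 - (1/9)*R1:  [     0   13/3  -58/9 ]
R3 <- R3 - (13/7)*R2:  [      0       0  -165/7 ]
Row echelon form:
[ -9   -3      -5 ]
[  0  7/3    83/9 ]
[  0    0  -165/7 ]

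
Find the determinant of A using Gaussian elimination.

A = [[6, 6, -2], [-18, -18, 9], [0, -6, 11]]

Forward elimination:
R2 <- R2 - (-3)*R1:  [ 0  0  3 ]
R2 <-> R3   (pivot in column 2 was zero)
[ 6   6  -2 ]
[ 0  -6  11 ]
[ 0   0   3 ]
Upper-triangular form:
[ 6   6  -2 ]
[ 0  -6  11 ]
[ 0   0   3 ]
det(A) = (-1)^1 * (6) * (-6) * (3) = 108  (1 row swap -> sign -1)

det(A) = 108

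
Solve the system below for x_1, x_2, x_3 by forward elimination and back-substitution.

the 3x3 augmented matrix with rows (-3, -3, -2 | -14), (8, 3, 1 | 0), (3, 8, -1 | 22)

(-2, 4, 4)

Forward elimination on [A|b]:
R2 <- R2 - (-8/3)*R1:  [      0      -5   -13/3  -112/3 ]
R3 <- R3 - (-1)*R1:  [  0   5  -3   8 ]
R3 <- R3 - (-1)*R2:  [     0      0  -22/3  -88/3 ]
Row echelon form:
[ -3  -3     -2  |     -14 ]
[  0  -5  -13/3  |  -112/3 ]
[  0   0  -22/3  |   -88/3 ]
Back-substitution:
x_3 = (-88/3) / (-22/3) = 4
x_2 = (-112/3 - (-13/3)*(4)) / -5 = 4
x_1 = (-14 - (-3)*(4) - (-2)*(4)) / -3 = -2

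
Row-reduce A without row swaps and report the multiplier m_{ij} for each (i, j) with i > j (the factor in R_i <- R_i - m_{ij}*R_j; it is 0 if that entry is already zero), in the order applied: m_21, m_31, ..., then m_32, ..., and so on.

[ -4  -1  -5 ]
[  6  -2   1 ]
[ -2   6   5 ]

Forward elimination:
R2 <- R2 - (-3/2)*R1:  [     0   -7/2  -13/2 ]
R3 <- R3 - (1/2)*R1:  [    0  13/2  15/2 ]
R3 <- R3 - (-13/7)*R2:  [     0      0  -32/7 ]
Multipliers (in order of application): m_{21} = -3/2, m_{31} = 1/2, m_{32} = -13/7

multipliers: -3/2, 1/2, -13/7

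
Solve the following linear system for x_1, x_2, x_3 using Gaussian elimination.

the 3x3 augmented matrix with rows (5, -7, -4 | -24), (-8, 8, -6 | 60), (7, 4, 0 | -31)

Forward elimination on [A|b]:
R2 <- R2 - (-8/5)*R1:  [     0  -16/5  -62/5  108/5 ]
R3 <- R3 - (7/5)*R1:  [    0  69/5  28/5  13/5 ]
R3 <- R3 - (-69/16)*R2:  [      0       0  -383/8   383/4 ]
Row echelon form:
[ 5     -7      -4  |    -24 ]
[ 0  -16/5   -62/5  |  108/5 ]
[ 0      0  -383/8  |  383/4 ]
Back-substitution:
x_3 = (383/4) / (-383/8) = -2
x_2 = (108/5 - (-62/5)*(-2)) / (-16/5) = 1
x_1 = (-24 - (-7)*(1) - (-4)*(-2)) / 5 = -5

(-5, 1, -2)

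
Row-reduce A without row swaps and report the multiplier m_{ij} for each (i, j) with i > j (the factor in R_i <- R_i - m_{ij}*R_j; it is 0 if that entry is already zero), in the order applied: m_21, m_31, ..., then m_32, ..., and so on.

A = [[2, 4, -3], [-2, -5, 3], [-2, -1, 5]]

multipliers: -1, -1, -3

Forward elimination:
R2 <- R2 - (-1)*R1:  [  0  -1   0 ]
R3 <- R3 - (-1)*R1:  [ 0  3  2 ]
R3 <- R3 - (-3)*R2:  [ 0  0  2 ]
Multipliers (in order of application): m_{21} = -1, m_{31} = -1, m_{32} = -3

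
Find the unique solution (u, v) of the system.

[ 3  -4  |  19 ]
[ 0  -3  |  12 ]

Forward elimination on [A|b]:
Row echelon form:
[ 3  -4  |  19 ]
[ 0  -3  |  12 ]
Back-substitution:
v = (12) / -3 = -4
u = (19 - (-4)*(-4)) / 3 = 1

(1, -4)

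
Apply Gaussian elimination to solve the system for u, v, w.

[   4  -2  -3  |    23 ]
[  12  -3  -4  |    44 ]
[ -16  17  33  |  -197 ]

Forward elimination on [A|b]:
R2 <- R2 - (3)*R1:  [   0    3    5  -25 ]
R3 <- R3 - (-4)*R1:  [    0     9    21  -105 ]
R3 <- R3 - (3)*R2:  [   0    0    6  -30 ]
Row echelon form:
[ 4  -2  -3  |   23 ]
[ 0   3   5  |  -25 ]
[ 0   0   6  |  -30 ]
Back-substitution:
w = (-30) / 6 = -5
v = (-25 - (5)*(-5)) / 3 = 0
u = (23 - (-2)*(0) - (-3)*(-5)) / 4 = 2

(2, 0, -5)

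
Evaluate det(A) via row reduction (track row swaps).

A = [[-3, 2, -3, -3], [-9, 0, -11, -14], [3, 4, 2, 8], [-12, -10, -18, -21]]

Forward elimination:
R2 <- R2 - (3)*R1:  [  0  -6  -2  -5 ]
R3 <- R3 - (-1)*R1:  [  0   6  -1   5 ]
R4 <- R4 - (4)*R1:  [   0  -18   -6   -9 ]
R3 <- R3 - (-1)*R2:  [  0   0  -3   0 ]
R4 <- R4 - (3)*R2:  [ 0  0  0  6 ]
Upper-triangular form:
[ -3   2  -3  -3 ]
[  0  -6  -2  -5 ]
[  0   0  -3   0 ]
[  0   0   0   6 ]
det(A) = (-1)^0 * (-3) * (-6) * (-3) * (6) = -324  (0 row swaps -> sign +1)

det(A) = -324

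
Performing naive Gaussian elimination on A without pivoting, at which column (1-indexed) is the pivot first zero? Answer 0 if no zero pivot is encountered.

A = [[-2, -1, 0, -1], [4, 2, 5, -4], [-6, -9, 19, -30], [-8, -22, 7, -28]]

first zero-pivot column = 2

Naive forward elimination:
R2 <- R2 - (-2)*R1:  [  0   0   5  -6 ]
R3 <- R3 - (3)*R1:  [   0   -6   19  -27 ]
R4 <- R4 - (4)*R1:  [   0  -18    7  -24 ]
Matrix at this point:
[ -2   -1   0   -1 ]
[  0    0   5   -6 ]
[  0   -6  19  -27 ]
[  0  -18   7  -24 ]
Pivot entry (2,2) is zero but row 3 has -6 in column 2 -> naive elimination stops; a row interchange (e.g. R2 <-> R3) would be required here.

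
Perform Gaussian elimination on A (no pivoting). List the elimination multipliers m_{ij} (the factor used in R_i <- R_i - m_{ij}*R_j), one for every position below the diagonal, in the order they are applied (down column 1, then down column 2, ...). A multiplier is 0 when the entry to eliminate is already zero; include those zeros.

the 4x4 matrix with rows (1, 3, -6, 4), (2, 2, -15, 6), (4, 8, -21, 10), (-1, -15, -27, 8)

multipliers: 2, 4, -1, 1, 3, -4

Forward elimination:
R2 <- R2 - (2)*R1:  [  0  -4  -3  -2 ]
R3 <- R3 - (4)*R1:  [  0  -4   3  -6 ]
R4 <- R4 - (-1)*R1:  [   0  -12  -33   12 ]
R3 <- R3 - (1)*R2:  [  0   0   6  -4 ]
R4 <- R4 - (3)*R2:  [   0    0  -24   18 ]
R4 <- R4 - (-4)*R3:  [ 0  0  0  2 ]
Multipliers (in order of application): m_{21} = 2, m_{31} = 4, m_{41} = -1, m_{32} = 1, m_{42} = 3, m_{43} = -4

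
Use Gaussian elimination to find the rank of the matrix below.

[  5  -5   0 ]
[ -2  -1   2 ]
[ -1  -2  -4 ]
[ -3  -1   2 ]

Row reduction:
R2 <- R2 - (-2/5)*R1:  [  0  -3   2 ]
R3 <- R3 - (-1/5)*R1:  [  0  -3  -4 ]
R4 <- R4 - (-3/5)*R1:  [  0  -4   2 ]
R3 <- R3 - (1)*R2:  [  0   0  -6 ]
R4 <- R4 - (4/3)*R2:  [    0     0  -2/3 ]
R4 <- R4 - (1/9)*R3:  [ 0  0  0 ]
Row echelon form:
[ 5  -5   0 ]
[ 0  -3   2 ]
[ 0   0  -6 ]
[ 0   0   0 ]
Nonzero rows / pivot columns: 3

rank(A) = 3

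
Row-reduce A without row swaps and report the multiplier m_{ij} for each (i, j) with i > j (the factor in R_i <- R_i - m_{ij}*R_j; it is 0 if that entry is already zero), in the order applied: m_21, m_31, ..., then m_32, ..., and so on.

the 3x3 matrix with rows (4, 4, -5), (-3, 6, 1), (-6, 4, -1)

multipliers: -3/4, -3/2, 10/9

Forward elimination:
R2 <- R2 - (-3/4)*R1:  [     0      9  -11/4 ]
R3 <- R3 - (-3/2)*R1:  [     0     10  -17/2 ]
R3 <- R3 - (10/9)*R2:  [     0      0  -49/9 ]
Multipliers (in order of application): m_{21} = -3/4, m_{31} = -3/2, m_{32} = 10/9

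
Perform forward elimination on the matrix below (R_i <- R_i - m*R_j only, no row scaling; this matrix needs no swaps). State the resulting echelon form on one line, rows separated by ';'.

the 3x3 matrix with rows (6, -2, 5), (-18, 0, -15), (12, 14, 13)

REF = [6 -2 5; 0 -6 0; 0 0 3]

Forward elimination:
R2 <- R2 - (-3)*R1:  [  0  -6   0 ]
R3 <- R3 - (2)*R1:  [  0  18   3 ]
R3 <- R3 - (-3)*R2:  [ 0  0  3 ]
Row echelon form:
[ 6  -2  5 ]
[ 0  -6  0 ]
[ 0   0  3 ]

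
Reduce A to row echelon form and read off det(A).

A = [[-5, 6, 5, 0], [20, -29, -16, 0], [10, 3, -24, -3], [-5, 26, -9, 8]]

det(A) = -250

Forward elimination:
R2 <- R2 - (-4)*R1:  [  0  -5   4   0 ]
R3 <- R3 - (-2)*R1:  [   0   15  -14   -3 ]
R4 <- R4 - (1)*R1:  [   0   20  -14    8 ]
R3 <- R3 - (-3)*R2:  [  0   0  -2  -3 ]
R4 <- R4 - (-4)*R2:  [ 0  0  2  8 ]
R4 <- R4 - (-1)*R3:  [ 0  0  0  5 ]
Upper-triangular form:
[ -5   6   5   0 ]
[  0  -5   4   0 ]
[  0   0  -2  -3 ]
[  0   0   0   5 ]
det(A) = (-1)^0 * (-5) * (-5) * (-2) * (5) = -250  (0 row swaps -> sign +1)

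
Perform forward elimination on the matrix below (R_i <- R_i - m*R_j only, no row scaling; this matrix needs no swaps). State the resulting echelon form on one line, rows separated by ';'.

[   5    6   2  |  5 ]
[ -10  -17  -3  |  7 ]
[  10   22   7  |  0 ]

REF = [5 6 2 5; 0 -5 1 17; 0 0 5 24]

Forward elimination:
R2 <- R2 - (-2)*R1:  [  0  -5   1  17 ]
R3 <- R3 - (2)*R1:  [   0   10    3  -10 ]
R3 <- R3 - (-2)*R2:  [  0   0   5  24 ]
Row echelon form:
[ 5   6  2  |   5 ]
[ 0  -5  1  |  17 ]
[ 0   0  5  |  24 ]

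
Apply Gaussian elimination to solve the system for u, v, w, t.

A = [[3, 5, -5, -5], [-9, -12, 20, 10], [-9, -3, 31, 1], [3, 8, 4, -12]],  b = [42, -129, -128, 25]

Forward elimination on [A|b]:
R2 <- R2 - (-3)*R1:  [  0   3   5  -5  -3 ]
R3 <- R3 - (-3)*R1:  [   0   12   16  -14   -2 ]
R4 <- R4 - (1)*R1:  [   0    3    9   -7  -17 ]
R3 <- R3 - (4)*R2:  [  0   0  -4   6  10 ]
R4 <- R4 - (1)*R2:  [   0    0    4   -2  -14 ]
R4 <- R4 - (-1)*R3:  [  0   0   0   4  -4 ]
Row echelon form:
[ 3  5  -5  -5  |  42 ]
[ 0  3   5  -5  |  -3 ]
[ 0  0  -4   6  |  10 ]
[ 0  0   0   4  |  -4 ]
Back-substitution:
t = (-4) / 4 = -1
w = (10 - (6)*(-1)) / -4 = -4
v = (-3 - (5)*(-4) - (-5)*(-1)) / 3 = 4
u = (42 - (5)*(4) - (-5)*(-4) - (-5)*(-1)) / 3 = -1

(-1, 4, -4, -1)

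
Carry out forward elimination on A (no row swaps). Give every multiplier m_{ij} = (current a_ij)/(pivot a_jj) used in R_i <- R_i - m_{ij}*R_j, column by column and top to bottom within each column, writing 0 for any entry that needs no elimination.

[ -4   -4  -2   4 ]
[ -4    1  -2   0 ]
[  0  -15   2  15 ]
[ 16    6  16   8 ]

multipliers: 1, 0, -4, -3, -2, 4

Forward elimination:
R2 <- R2 - (1)*R1:  [  0   5   0  -4 ]
R3: entry in column 1 is already 0 -> m_{31} = 0 (no row operation needed)
R4 <- R4 - (-4)*R1:  [   0  -10    8   24 ]
R3 <- R3 - (-3)*R2:  [ 0  0  2  3 ]
R4 <- R4 - (-2)*R2:  [  0   0   8  16 ]
R4 <- R4 - (4)*R3:  [ 0  0  0  4 ]
Multipliers (in order of application): m_{21} = 1, m_{31} = 0, m_{41} = -4, m_{32} = -3, m_{42} = -2, m_{43} = 4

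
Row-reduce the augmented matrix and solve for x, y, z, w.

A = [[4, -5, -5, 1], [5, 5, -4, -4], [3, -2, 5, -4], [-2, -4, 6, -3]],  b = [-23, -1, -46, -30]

(-5, 4, -3, 2)

Forward elimination on [A|b]:
R2 <- R2 - (5/4)*R1:  [     0   45/4    9/4  -21/4  111/4 ]
R3 <- R3 - (3/4)*R1:  [      0     7/4    35/4   -19/4  -115/4 ]
R4 <- R4 - (-1/2)*R1:  [     0  -13/2    7/2   -5/2  -83/2 ]
R3 <- R3 - (7/45)*R2:  [       0        0     42/5   -59/15  -496/15 ]
R4 <- R4 - (-26/45)*R2:  [       0        0     24/5   -83/15  -382/15 ]
R4 <- R4 - (4/7)*R3:  [     0      0      0  -23/7  -46/7 ]
Row echelon form:
[ 4    -5    -5       1  |      -23 ]
[ 0  45/4   9/4   -21/4  |    111/4 ]
[ 0     0  42/5  -59/15  |  -496/15 ]
[ 0     0     0   -23/7  |    -46/7 ]
Back-substitution:
w = (-46/7) / (-23/7) = 2
z = (-496/15 - (-59/15)*(2)) / (42/5) = -3
y = (111/4 - (9/4)*(-3) - (-21/4)*(2)) / (45/4) = 4
x = (-23 - (-5)*(4) - (-5)*(-3) - (1)*(2)) / 4 = -5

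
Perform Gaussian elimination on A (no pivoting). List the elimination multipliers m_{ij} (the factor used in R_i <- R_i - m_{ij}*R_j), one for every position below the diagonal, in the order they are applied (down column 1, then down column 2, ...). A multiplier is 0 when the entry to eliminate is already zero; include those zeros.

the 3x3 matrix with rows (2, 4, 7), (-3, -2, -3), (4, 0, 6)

Forward elimination:
R2 <- R2 - (-3/2)*R1:  [    0     4  15/2 ]
R3 <- R3 - (2)*R1:  [  0  -8  -8 ]
R3 <- R3 - (-2)*R2:  [ 0  0  7 ]
Multipliers (in order of application): m_{21} = -3/2, m_{31} = 2, m_{32} = -2

multipliers: -3/2, 2, -2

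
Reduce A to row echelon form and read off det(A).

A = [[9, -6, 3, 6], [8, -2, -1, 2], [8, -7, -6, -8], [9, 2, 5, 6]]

Forward elimination:
R2 <- R2 - (8/9)*R1:  [     0   10/3  -11/3  -10/3 ]
R3 <- R3 - (8/9)*R1:  [     0   -5/3  -26/3  -40/3 ]
R4 <- R4 - (1)*R1:  [ 0  8  2  0 ]
R3 <- R3 - (-1/2)*R2:  [     0      0  -21/2    -15 ]
R4 <- R4 - (12/5)*R2:  [    0     0  54/5     8 ]
R4 <- R4 - (-36/35)*R3:  [     0      0      0  -52/7 ]
Upper-triangular form:
[ 9    -6      3      6 ]
[ 0  10/3  -11/3  -10/3 ]
[ 0     0  -21/2    -15 ]
[ 0     0      0  -52/7 ]
det(A) = (-1)^0 * (9) * (10/3) * (-21/2) * (-52/7) = 2340  (0 row swaps -> sign +1)

det(A) = 2340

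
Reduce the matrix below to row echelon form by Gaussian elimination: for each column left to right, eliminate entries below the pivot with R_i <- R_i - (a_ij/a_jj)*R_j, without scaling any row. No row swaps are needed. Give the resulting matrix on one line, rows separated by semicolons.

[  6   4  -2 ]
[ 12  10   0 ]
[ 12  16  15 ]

REF = [6 4 -2; 0 2 4; 0 0 3]

Forward elimination:
R2 <- R2 - (2)*R1:  [ 0  2  4 ]
R3 <- R3 - (2)*R1:  [  0   8  19 ]
R3 <- R3 - (4)*R2:  [ 0  0  3 ]
Row echelon form:
[ 6  4  -2 ]
[ 0  2   4 ]
[ 0  0   3 ]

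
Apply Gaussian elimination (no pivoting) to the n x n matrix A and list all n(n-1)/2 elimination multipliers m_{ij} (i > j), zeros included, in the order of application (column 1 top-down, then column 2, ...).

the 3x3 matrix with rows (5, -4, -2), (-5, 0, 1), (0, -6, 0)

multipliers: -1, 0, 3/2

Forward elimination:
R2 <- R2 - (-1)*R1:  [  0  -4  -1 ]
R3: entry in column 1 is already 0 -> m_{31} = 0 (no row operation needed)
R3 <- R3 - (3/2)*R2:  [   0    0  3/2 ]
Multipliers (in order of application): m_{21} = -1, m_{31} = 0, m_{32} = 3/2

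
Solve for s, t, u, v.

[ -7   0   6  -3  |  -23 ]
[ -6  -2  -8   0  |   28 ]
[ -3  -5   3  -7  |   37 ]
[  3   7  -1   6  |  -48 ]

(2, -4, -4, -5)

Forward elimination on [A|b]:
R2 <- R2 - (6/7)*R1:  [     0     -2  -92/7   18/7  334/7 ]
R3 <- R3 - (3/7)*R1:  [     0     -5    3/7  -40/7  328/7 ]
R4 <- R4 - (-3/7)*R1:  [      0       7    11/7    33/7  -405/7 ]
R3 <- R3 - (5/2)*R2:  [      0       0   233/7   -85/7  -507/7 ]
R4 <- R4 - (-7/2)*R2:  [      0       0  -311/7    96/7   764/7 ]
R4 <- R4 - (-311/233)*R3:  [        0         0         0  -581/233  2905/233 ]
Row echelon form:
[ -7   0      6        -3  |       -23 ]
[  0  -2  -92/7      18/7  |     334/7 ]
[  0   0  233/7     -85/7  |    -507/7 ]
[  0   0      0  -581/233  |  2905/233 ]
Back-substitution:
v = (2905/233) / (-581/233) = -5
u = (-507/7 - (-85/7)*(-5)) / (233/7) = -4
t = (334/7 - (-92/7)*(-4) - (18/7)*(-5)) / -2 = -4
s = (-23 - (6)*(-4) - (-3)*(-5)) / -7 = 2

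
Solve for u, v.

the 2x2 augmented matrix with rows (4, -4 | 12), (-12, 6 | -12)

Forward elimination on [A|b]:
R2 <- R2 - (-3)*R1:  [  0  -6  24 ]
Row echelon form:
[ 4  -4  |  12 ]
[ 0  -6  |  24 ]
Back-substitution:
v = (24) / -6 = -4
u = (12 - (-4)*(-4)) / 4 = -1

(-1, -4)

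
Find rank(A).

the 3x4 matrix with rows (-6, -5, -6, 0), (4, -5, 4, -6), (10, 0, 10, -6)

rank(A) = 2

Row reduction:
R2 <- R2 - (-2/3)*R1:  [     0  -25/3      0     -6 ]
R3 <- R3 - (-5/3)*R1:  [     0  -25/3      0     -6 ]
R3 <- R3 - (1)*R2:  [ 0  0  0  0 ]
Row echelon form:
[ -6     -5  -6   0 ]
[  0  -25/3   0  -6 ]
[  0      0   0   0 ]
Nonzero rows / pivot columns: 2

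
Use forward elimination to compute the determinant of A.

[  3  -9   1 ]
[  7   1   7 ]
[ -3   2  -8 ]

det(A) = -364

Forward elimination:
R2 <- R2 - (7/3)*R1:  [    0    22  14/3 ]
R3 <- R3 - (-1)*R1:  [  0  -7  -7 ]
R3 <- R3 - (-7/22)*R2:  [       0        0  -182/33 ]
Upper-triangular form:
[ 3  -9        1 ]
[ 0  22     14/3 ]
[ 0   0  -182/33 ]
det(A) = (-1)^0 * (3) * (22) * (-182/33) = -364  (0 row swaps -> sign +1)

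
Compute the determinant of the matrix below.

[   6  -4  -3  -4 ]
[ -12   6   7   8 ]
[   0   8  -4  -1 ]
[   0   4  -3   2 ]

Forward elimination:
R2 <- R2 - (-2)*R1:  [  0  -2   1   0 ]
R3 <- R3 - (-4)*R2:  [  0   0   0  -1 ]
R4 <- R4 - (-2)*R2:  [  0   0  -1   2 ]
R3 <-> R4   (pivot in column 3 was zero)
[ 6  -4  -3  -4 ]
[ 0  -2   1   0 ]
[ 0   0  -1   2 ]
[ 0   0   0  -1 ]
Upper-triangular form:
[ 6  -4  -3  -4 ]
[ 0  -2   1   0 ]
[ 0   0  -1   2 ]
[ 0   0   0  -1 ]
det(A) = (-1)^1 * (6) * (-2) * (-1) * (-1) = 12  (1 row swap -> sign -1)

det(A) = 12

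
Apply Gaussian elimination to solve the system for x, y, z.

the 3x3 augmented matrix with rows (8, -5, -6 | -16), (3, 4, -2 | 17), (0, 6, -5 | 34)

Forward elimination on [A|b]:
R2 <- R2 - (3/8)*R1:  [    0  47/8   1/4    23 ]
R3 <- R3 - (48/47)*R2:  [       0        0  -247/47   494/47 ]
Row echelon form:
[ 8    -5       -6  |     -16 ]
[ 0  47/8      1/4  |      23 ]
[ 0     0  -247/47  |  494/47 ]
Back-substitution:
z = (494/47) / (-247/47) = -2
y = (23 - (1/4)*(-2)) / (47/8) = 4
x = (-16 - (-5)*(4) - (-6)*(-2)) / 8 = -1

(-1, 4, -2)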